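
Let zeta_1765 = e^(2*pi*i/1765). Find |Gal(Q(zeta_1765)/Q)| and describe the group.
|Gal(Q(zeta_1765)/Q)| = phi(1765) = 1408; group ≅ (Z/1765Z)^* ≅ Z/4Z × Z/352Z

The n-th cyclotomic polynomial Φ_1765(x) is the minimal polynomial of zeta_1765 over Q and has degree phi(1765) = 1408. So Q(zeta_1765) is a degree-1408 Galois extension with Galois group (Z/1765Z)^*. By CRT, (Z/1765Z)^* ≅ (Z/5Z)^* × (Z/353Z)^*. Each prime-power unit group is (Z/5Z)^* ≅ Z/4Z; (Z/353Z)^* ≅ Z/352Z. Hence Gal(Q(zeta_1765)/Q) ≅ Z/4Z × Z/352Z.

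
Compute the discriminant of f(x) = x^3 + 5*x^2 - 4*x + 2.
Δ = -1172

For x^3 + a x^2 + b x + c the discriminant is Δ = 18 a b c - 4 a^3 c + a^2 b^2 - 4 b^3 - 27 c^2.
Plug a = 5, b = -4, c = 2:
  18*(5)*(-4)*(2) - 4*(5)^3*(2) + (5)^2*(-4)^2 - 4*(-4)^3 - 27*(2)^2
  = -720 + (-1000) + 400 + (256) + (-108)
  = -1172.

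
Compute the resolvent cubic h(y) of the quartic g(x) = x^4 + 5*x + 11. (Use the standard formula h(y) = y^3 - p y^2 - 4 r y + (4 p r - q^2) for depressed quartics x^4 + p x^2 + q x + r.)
h(y) = y^3 - 44*y - 25

Identify coefficients: p = 0, q = 5, r = 11.
Plug into h(y) = y^3 - p y^2 - 4 r y + (4 p r - q^2):
  h(y) = y^3 - (0) y^2 - 4*(11) y + (4*(0)*(11) - (5)^2)
       = y^3 + (0) y^2 + (-44) y + (-25).
Simplifying: h(y) = y^3 - 44*y - 25.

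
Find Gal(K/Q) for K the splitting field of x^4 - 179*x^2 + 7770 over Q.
Gal(K/Q) = V_4 (Klein four-group, Z/2Z × Z/2Z)

f factors as (x^2 - 105)(x^2 - 74), so the splitting field is K = Q(sqrt(105), sqrt(74)). The elements 105, 74, 7770 are all non-squares in Q, so sqrt(105) and sqrt(74) generate independent quadratic extensions. Thus [K:Q] = 4 and Gal(K/Q) is generated by the two order-2 automorphisms sqrt(105) ↦ -sqrt(105) and sqrt(74) ↦ -sqrt(74), giving V_4.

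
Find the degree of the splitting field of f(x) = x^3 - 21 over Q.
[K:Q] = 6

x^3 - 21 has one real root r = 21^(1/3) and two complex roots r*zeta_3, r*zeta_3^2 where zeta_3 = e^(2*pi*i/3). The splitting field is Q(r, zeta_3). [Q(r):Q] = 3 and [Q(zeta_3):Q] = 2 with gcd = 1, so [Q(r, zeta_3):Q] = 3 * 2 = 6.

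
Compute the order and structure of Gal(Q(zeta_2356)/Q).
|Gal(Q(zeta_2356)/Q)| = phi(2356) = 1080; group ≅ (Z/2356Z)^* ≅ Z/2Z × Z/18Z × Z/30Z

The n-th cyclotomic polynomial Φ_2356(x) is the minimal polynomial of zeta_2356 over Q and has degree phi(2356) = 1080. So Q(zeta_2356) is a degree-1080 Galois extension with Galois group (Z/2356Z)^*. By CRT, (Z/2356Z)^* ≅ (Z/4Z)^* × (Z/19Z)^* × (Z/31Z)^*. Each prime-power unit group is (Z/4Z)^* ≅ Z/2Z; (Z/19Z)^* ≅ Z/18Z; (Z/31Z)^* ≅ Z/30Z. Hence Gal(Q(zeta_2356)/Q) ≅ Z/2Z × Z/18Z × Z/30Z.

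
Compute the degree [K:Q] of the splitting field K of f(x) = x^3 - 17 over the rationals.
[K:Q] = 6

x^3 - 17 has one real root r = 17^(1/3) and two complex roots r*zeta_3, r*zeta_3^2 where zeta_3 = e^(2*pi*i/3). The splitting field is Q(r, zeta_3). [Q(r):Q] = 3 and [Q(zeta_3):Q] = 2 with gcd = 1, so [Q(r, zeta_3):Q] = 3 * 2 = 6.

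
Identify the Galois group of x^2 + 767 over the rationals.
Gal(K/Q) = Z/2Z (cyclic of order 2)

x^2 + 767 is irreducible over Q since -767 is not a rational square. The splitting field Q(sqrt(-767)) has degree 2 over Q, and its unique nontrivial automorphism is sqrt(-767) ↦ -sqrt(-767). Hence Gal(Q(sqrt(-767))/Q) = Z/2Z.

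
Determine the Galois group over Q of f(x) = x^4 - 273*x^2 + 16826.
Gal(K/Q) = V_4 (Klein four-group, Z/2Z × Z/2Z)

f factors as (x^2 - 179)(x^2 - 94), so the splitting field is K = Q(sqrt(179), sqrt(94)). The elements 179, 94, 16826 are all non-squares in Q, so sqrt(179) and sqrt(94) generate independent quadratic extensions. Thus [K:Q] = 4 and Gal(K/Q) is generated by the two order-2 automorphisms sqrt(179) ↦ -sqrt(179) and sqrt(94) ↦ -sqrt(94), giving V_4.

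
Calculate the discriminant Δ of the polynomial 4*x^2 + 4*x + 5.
Δ = -64

For a quadratic a x^2 + b x + c the discriminant is Δ = b^2 - 4ac = (4)^2 - 4*(4)*(5) = 16 - (80) = -64.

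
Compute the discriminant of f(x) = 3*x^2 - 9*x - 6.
Δ = 153

For a quadratic a x^2 + b x + c the discriminant is Δ = b^2 - 4ac = (-9)^2 - 4*(3)*(-6) = 81 - (-72) = 153.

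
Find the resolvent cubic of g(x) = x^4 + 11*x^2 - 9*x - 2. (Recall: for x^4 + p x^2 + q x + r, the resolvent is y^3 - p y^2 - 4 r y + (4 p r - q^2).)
h(y) = y^3 - 11*y^2 + 8*y - 169

Identify coefficients: p = 11, q = -9, r = -2.
Plug into h(y) = y^3 - p y^2 - 4 r y + (4 p r - q^2):
  h(y) = y^3 - (11) y^2 - 4*(-2) y + (4*(11)*(-2) - (-9)^2)
       = y^3 + (-11) y^2 + (8) y + (-169).
Simplifying: h(y) = y^3 - 11*y^2 + 8*y - 169.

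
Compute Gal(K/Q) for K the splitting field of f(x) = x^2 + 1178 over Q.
Gal(K/Q) = Z/2Z (cyclic of order 2)

x^2 + 1178 is irreducible over Q since -1178 is not a rational square. The splitting field Q(sqrt(-1178)) has degree 2 over Q, and its unique nontrivial automorphism is sqrt(-1178) ↦ -sqrt(-1178). Hence Gal(Q(sqrt(-1178))/Q) = Z/2Z.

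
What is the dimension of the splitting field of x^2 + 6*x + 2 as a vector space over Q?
[K:Q] = 2

The discriminant of x^2 + (6)*x + (2) is b^2 - 4c = 36 - (8) = 28. Since 28 is not a perfect square in Q, the polynomial is irreducible over Q. Its two roots generate a degree-2 extension, so [K:Q] = 2.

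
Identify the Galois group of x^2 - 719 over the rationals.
Gal(K/Q) = Z/2Z (cyclic of order 2)

x^2 - 719 is irreducible over Q since 719 is not a rational square. The splitting field Q(sqrt(719)) has degree 2 over Q, and its unique nontrivial automorphism is sqrt(719) ↦ -sqrt(719). Hence Gal(Q(sqrt(719))/Q) = Z/2Z.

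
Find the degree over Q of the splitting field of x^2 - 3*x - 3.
[K:Q] = 2

The discriminant of x^2 + (-3)*x + (-3) is b^2 - 4c = 9 - (-12) = 21. Since 21 is not a perfect square in Q, the polynomial is irreducible over Q. Its two roots generate a degree-2 extension, so [K:Q] = 2.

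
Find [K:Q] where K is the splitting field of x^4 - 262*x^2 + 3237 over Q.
[K:Q] = 4

f factors as (x^2 - 13)(x^2 - 249); the splitting field is K = Q(sqrt(13), sqrt(249)). Since 13, 249, and 3237 are all non-squares in Q, the three subfields Q(sqrt(13)), Q(sqrt(249)), Q(sqrt(3237)) are distinct degree-2 extensions, so [K:Q] = 4 (Klein four Galois group).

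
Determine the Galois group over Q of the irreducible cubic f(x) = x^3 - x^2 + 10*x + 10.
Gal(K/Q) = S_3 (symmetric group of order 6)

Compute the discriminant of x^3 + (-1)*x^2 + (10)*x + (10): Δ = -8360. Since Δ is not a rational square, the Galois group is not contained in A_3; it must be the full S_3 (irreducibility of the cubic rules out anything smaller).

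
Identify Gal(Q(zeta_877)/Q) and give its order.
|Gal(Q(zeta_877)/Q)| = phi(877) = 876; group ≅ (Z/877Z)^* ≅ Z/876Z

The n-th cyclotomic polynomial Φ_877(x) is the minimal polynomial of zeta_877 over Q and has degree phi(877) = 876. So Q(zeta_877) is a degree-876 Galois extension with Galois group (Z/877Z)^*. (Z/877Z)^* is cyclic since 877 is an odd prime power (or 4). Hence Gal(Q(zeta_877)/Q) ≅ Z/876Z.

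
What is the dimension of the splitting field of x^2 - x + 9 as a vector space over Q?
[K:Q] = 2

The discriminant of x^2 + (-1)*x + (9) is b^2 - 4c = 1 - (36) = -35. Since -35 is not a perfect square in Q, the polynomial is irreducible over Q. Its two roots generate a degree-2 extension, so [K:Q] = 2.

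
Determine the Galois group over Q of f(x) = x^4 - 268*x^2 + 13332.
Gal(K/Q) = V_4 (Klein four-group, Z/2Z × Z/2Z)

f factors as (x^2 - 66)(x^2 - 202), so the splitting field is K = Q(sqrt(66), sqrt(202)). The elements 66, 202, 13332 are all non-squares in Q, so sqrt(66) and sqrt(202) generate independent quadratic extensions. Thus [K:Q] = 4 and Gal(K/Q) is generated by the two order-2 automorphisms sqrt(66) ↦ -sqrt(66) and sqrt(202) ↦ -sqrt(202), giving V_4.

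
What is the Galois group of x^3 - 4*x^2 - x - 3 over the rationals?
Gal(K/Q) = S_3 (symmetric group of order 6)

Compute the discriminant of x^3 + (-4)*x^2 + (-1)*x + (-3): Δ = -1207. Since Δ is not a rational square, the Galois group is not contained in A_3; it must be the full S_3 (irreducibility of the cubic rules out anything smaller).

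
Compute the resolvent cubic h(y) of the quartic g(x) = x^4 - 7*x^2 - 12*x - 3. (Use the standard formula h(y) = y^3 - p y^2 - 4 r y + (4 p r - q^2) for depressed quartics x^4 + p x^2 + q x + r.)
h(y) = y^3 + 7*y^2 + 12*y - 60

Identify coefficients: p = -7, q = -12, r = -3.
Plug into h(y) = y^3 - p y^2 - 4 r y + (4 p r - q^2):
  h(y) = y^3 - (-7) y^2 - 4*(-3) y + (4*(-7)*(-3) - (-12)^2)
       = y^3 + (7) y^2 + (12) y + (-60).
Simplifying: h(y) = y^3 + 7*y^2 + 12*y - 60.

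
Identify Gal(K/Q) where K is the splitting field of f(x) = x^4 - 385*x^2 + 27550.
Gal(K/Q) = V_4 (Klein four-group, Z/2Z × Z/2Z)

f factors as (x^2 - 290)(x^2 - 95), so the splitting field is K = Q(sqrt(290), sqrt(95)). The elements 290, 95, 27550 are all non-squares in Q, so sqrt(290) and sqrt(95) generate independent quadratic extensions. Thus [K:Q] = 4 and Gal(K/Q) is generated by the two order-2 automorphisms sqrt(290) ↦ -sqrt(290) and sqrt(95) ↦ -sqrt(95), giving V_4.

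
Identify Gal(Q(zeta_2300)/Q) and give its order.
|Gal(Q(zeta_2300)/Q)| = phi(2300) = 880; group ≅ (Z/2300Z)^* ≅ Z/2Z × Z/20Z × Z/22Z

The n-th cyclotomic polynomial Φ_2300(x) is the minimal polynomial of zeta_2300 over Q and has degree phi(2300) = 880. So Q(zeta_2300) is a degree-880 Galois extension with Galois group (Z/2300Z)^*. By CRT, (Z/2300Z)^* ≅ (Z/4Z)^* × (Z/25Z)^* × (Z/23Z)^*. Each prime-power unit group is (Z/4Z)^* ≅ Z/2Z; (Z/25Z)^* ≅ Z/20Z; (Z/23Z)^* ≅ Z/22Z. Hence Gal(Q(zeta_2300)/Q) ≅ Z/2Z × Z/20Z × Z/22Z.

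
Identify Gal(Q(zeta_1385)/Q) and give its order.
|Gal(Q(zeta_1385)/Q)| = phi(1385) = 1104; group ≅ (Z/1385Z)^* ≅ Z/4Z × Z/276Z

The n-th cyclotomic polynomial Φ_1385(x) is the minimal polynomial of zeta_1385 over Q and has degree phi(1385) = 1104. So Q(zeta_1385) is a degree-1104 Galois extension with Galois group (Z/1385Z)^*. By CRT, (Z/1385Z)^* ≅ (Z/5Z)^* × (Z/277Z)^*. Each prime-power unit group is (Z/5Z)^* ≅ Z/4Z; (Z/277Z)^* ≅ Z/276Z. Hence Gal(Q(zeta_1385)/Q) ≅ Z/4Z × Z/276Z.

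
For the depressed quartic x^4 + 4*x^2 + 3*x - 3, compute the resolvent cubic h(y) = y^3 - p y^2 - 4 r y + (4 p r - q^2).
h(y) = y^3 - 4*y^2 + 12*y - 57

Identify coefficients: p = 4, q = 3, r = -3.
Plug into h(y) = y^3 - p y^2 - 4 r y + (4 p r - q^2):
  h(y) = y^3 - (4) y^2 - 4*(-3) y + (4*(4)*(-3) - (3)^2)
       = y^3 + (-4) y^2 + (12) y + (-57).
Simplifying: h(y) = y^3 - 4*y^2 + 12*y - 57.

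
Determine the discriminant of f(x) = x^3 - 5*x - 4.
Δ = 68

For a depressed cubic x^3 + p x + q the discriminant is Δ = -4 p^3 - 27 q^2 = -4*(-5)^3 - 27*(-4)^2 = 500 - 432 = 68.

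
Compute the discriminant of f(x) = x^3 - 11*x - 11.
Δ = 2057

For a depressed cubic x^3 + p x + q the discriminant is Δ = -4 p^3 - 27 q^2 = -4*(-11)^3 - 27*(-11)^2 = 5324 - 3267 = 2057.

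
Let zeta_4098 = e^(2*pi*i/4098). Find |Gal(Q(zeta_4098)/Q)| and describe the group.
|Gal(Q(zeta_4098)/Q)| = phi(4098) = 1364; group ≅ (Z/4098Z)^* ≅ Z/2Z × Z/682Z

The n-th cyclotomic polynomial Φ_4098(x) is the minimal polynomial of zeta_4098 over Q and has degree phi(4098) = 1364. So Q(zeta_4098) is a degree-1364 Galois extension with Galois group (Z/4098Z)^*. By CRT, (Z/4098Z)^* ≅ (Z/2Z)^* × (Z/3Z)^* × (Z/683Z)^*. Each prime-power unit group is (Z/2Z)^* ≅ trivial group (order 1); (Z/3Z)^* ≅ Z/2Z; (Z/683Z)^* ≅ Z/682Z. Hence Gal(Q(zeta_4098)/Q) ≅ Z/2Z × Z/682Z.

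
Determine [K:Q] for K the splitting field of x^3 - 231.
[K:Q] = 6

x^3 - 231 has one real root r = 231^(1/3) and two complex roots r*zeta_3, r*zeta_3^2 where zeta_3 = e^(2*pi*i/3). The splitting field is Q(r, zeta_3). [Q(r):Q] = 3 and [Q(zeta_3):Q] = 2 with gcd = 1, so [Q(r, zeta_3):Q] = 3 * 2 = 6.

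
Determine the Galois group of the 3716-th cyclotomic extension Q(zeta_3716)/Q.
|Gal(Q(zeta_3716)/Q)| = phi(3716) = 1856; group ≅ (Z/3716Z)^* ≅ Z/2Z × Z/928Z

The n-th cyclotomic polynomial Φ_3716(x) is the minimal polynomial of zeta_3716 over Q and has degree phi(3716) = 1856. So Q(zeta_3716) is a degree-1856 Galois extension with Galois group (Z/3716Z)^*. By CRT, (Z/3716Z)^* ≅ (Z/4Z)^* × (Z/929Z)^*. Each prime-power unit group is (Z/4Z)^* ≅ Z/2Z; (Z/929Z)^* ≅ Z/928Z. Hence Gal(Q(zeta_3716)/Q) ≅ Z/2Z × Z/928Z.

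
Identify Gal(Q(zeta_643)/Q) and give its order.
|Gal(Q(zeta_643)/Q)| = phi(643) = 642; group ≅ (Z/643Z)^* ≅ Z/642Z

The n-th cyclotomic polynomial Φ_643(x) is the minimal polynomial of zeta_643 over Q and has degree phi(643) = 642. So Q(zeta_643) is a degree-642 Galois extension with Galois group (Z/643Z)^*. (Z/643Z)^* is cyclic since 643 is an odd prime power (or 4). Hence Gal(Q(zeta_643)/Q) ≅ Z/642Z.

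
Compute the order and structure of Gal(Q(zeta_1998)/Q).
|Gal(Q(zeta_1998)/Q)| = phi(1998) = 648; group ≅ (Z/1998Z)^* ≅ Z/18Z × Z/36Z

The n-th cyclotomic polynomial Φ_1998(x) is the minimal polynomial of zeta_1998 over Q and has degree phi(1998) = 648. So Q(zeta_1998) is a degree-648 Galois extension with Galois group (Z/1998Z)^*. By CRT, (Z/1998Z)^* ≅ (Z/2Z)^* × (Z/27Z)^* × (Z/37Z)^*. Each prime-power unit group is (Z/2Z)^* ≅ trivial group (order 1); (Z/27Z)^* ≅ Z/18Z; (Z/37Z)^* ≅ Z/36Z. Hence Gal(Q(zeta_1998)/Q) ≅ Z/18Z × Z/36Z.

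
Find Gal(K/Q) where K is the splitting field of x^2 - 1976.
Gal(K/Q) = Z/2Z (cyclic of order 2)

x^2 - 1976 is irreducible over Q since 1976 is not a rational square. The splitting field Q(sqrt(1976)) has degree 2 over Q, and its unique nontrivial automorphism is sqrt(1976) ↦ -sqrt(1976). Hence Gal(Q(sqrt(1976))/Q) = Z/2Z.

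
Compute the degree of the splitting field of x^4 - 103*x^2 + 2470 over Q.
[K:Q] = 4

f factors as (x^2 - 38)(x^2 - 65); the splitting field is K = Q(sqrt(38), sqrt(65)). Since 38, 65, and 2470 are all non-squares in Q, the three subfields Q(sqrt(38)), Q(sqrt(65)), Q(sqrt(2470)) are distinct degree-2 extensions, so [K:Q] = 4 (Klein four Galois group).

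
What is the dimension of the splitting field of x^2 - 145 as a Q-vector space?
[K:Q] = 2

The polynomial x^2 - 145 is irreducible over Q since 145 is not a perfect square. Its splitting field is Q(sqrt(145)), which has degree 2 over Q.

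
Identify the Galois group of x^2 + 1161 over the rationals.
Gal(K/Q) = Z/2Z (cyclic of order 2)

x^2 + 1161 is irreducible over Q since -1161 is not a rational square. The splitting field Q(sqrt(-1161)) has degree 2 over Q, and its unique nontrivial automorphism is sqrt(-1161) ↦ -sqrt(-1161). Hence Gal(Q(sqrt(-1161))/Q) = Z/2Z.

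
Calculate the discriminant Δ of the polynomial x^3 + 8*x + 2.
Δ = -2156

For a depressed cubic x^3 + p x + q the discriminant is Δ = -4 p^3 - 27 q^2 = -4*(8)^3 - 27*(2)^2 = -2048 - 108 = -2156.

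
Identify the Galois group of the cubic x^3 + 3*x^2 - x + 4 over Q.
Gal(K/Q) = S_3 (symmetric group of order 6)

Compute the discriminant of x^3 + (3)*x^2 + (-1)*x + (4): Δ = -1067. Since Δ is not a rational square, the Galois group is not contained in A_3; it must be the full S_3 (irreducibility of the cubic rules out anything smaller).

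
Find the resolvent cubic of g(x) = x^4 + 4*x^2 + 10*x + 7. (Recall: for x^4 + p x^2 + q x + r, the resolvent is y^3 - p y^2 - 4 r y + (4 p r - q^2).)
h(y) = y^3 - 4*y^2 - 28*y + 12

Identify coefficients: p = 4, q = 10, r = 7.
Plug into h(y) = y^3 - p y^2 - 4 r y + (4 p r - q^2):
  h(y) = y^3 - (4) y^2 - 4*(7) y + (4*(4)*(7) - (10)^2)
       = y^3 + (-4) y^2 + (-28) y + (12).
Simplifying: h(y) = y^3 - 4*y^2 - 28*y + 12.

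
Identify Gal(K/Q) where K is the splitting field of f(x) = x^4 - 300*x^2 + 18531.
Gal(K/Q) = V_4 (Klein four-group, Z/2Z × Z/2Z)

f factors as (x^2 - 87)(x^2 - 213), so the splitting field is K = Q(sqrt(87), sqrt(213)). The elements 87, 213, 18531 are all non-squares in Q, so sqrt(87) and sqrt(213) generate independent quadratic extensions. Thus [K:Q] = 4 and Gal(K/Q) is generated by the two order-2 automorphisms sqrt(87) ↦ -sqrt(87) and sqrt(213) ↦ -sqrt(213), giving V_4.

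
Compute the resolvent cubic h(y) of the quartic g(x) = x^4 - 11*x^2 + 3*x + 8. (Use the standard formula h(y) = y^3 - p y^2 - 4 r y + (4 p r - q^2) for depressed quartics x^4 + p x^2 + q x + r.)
h(y) = y^3 + 11*y^2 - 32*y - 361

Identify coefficients: p = -11, q = 3, r = 8.
Plug into h(y) = y^3 - p y^2 - 4 r y + (4 p r - q^2):
  h(y) = y^3 - (-11) y^2 - 4*(8) y + (4*(-11)*(8) - (3)^2)
       = y^3 + (11) y^2 + (-32) y + (-361).
Simplifying: h(y) = y^3 + 11*y^2 - 32*y - 361.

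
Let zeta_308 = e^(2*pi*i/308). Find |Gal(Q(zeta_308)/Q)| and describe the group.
|Gal(Q(zeta_308)/Q)| = phi(308) = 120; group ≅ (Z/308Z)^* ≅ Z/2Z × Z/6Z × Z/10Z

The n-th cyclotomic polynomial Φ_308(x) is the minimal polynomial of zeta_308 over Q and has degree phi(308) = 120. So Q(zeta_308) is a degree-120 Galois extension with Galois group (Z/308Z)^*. By CRT, (Z/308Z)^* ≅ (Z/4Z)^* × (Z/7Z)^* × (Z/11Z)^*. Each prime-power unit group is (Z/4Z)^* ≅ Z/2Z; (Z/7Z)^* ≅ Z/6Z; (Z/11Z)^* ≅ Z/10Z. Hence Gal(Q(zeta_308)/Q) ≅ Z/2Z × Z/6Z × Z/10Z.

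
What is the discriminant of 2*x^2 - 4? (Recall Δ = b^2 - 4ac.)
Δ = 32

For a quadratic a x^2 + b x + c the discriminant is Δ = b^2 - 4ac = (0)^2 - 4*(2)*(-4) = 0 - (-32) = 32.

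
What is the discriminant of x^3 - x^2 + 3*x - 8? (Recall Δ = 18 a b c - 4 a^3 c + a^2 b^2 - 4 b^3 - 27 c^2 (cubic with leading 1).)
Δ = -1427

For x^3 + a x^2 + b x + c the discriminant is Δ = 18 a b c - 4 a^3 c + a^2 b^2 - 4 b^3 - 27 c^2.
Plug a = -1, b = 3, c = -8:
  18*(-1)*(3)*(-8) - 4*(-1)^3*(-8) + (-1)^2*(3)^2 - 4*(3)^3 - 27*(-8)^2
  = 432 + (-32) + 9 + (-108) + (-1728)
  = -1427.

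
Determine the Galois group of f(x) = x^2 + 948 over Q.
Gal(K/Q) = Z/2Z (cyclic of order 2)

x^2 + 948 is irreducible over Q since -948 is not a rational square. The splitting field Q(sqrt(-948)) has degree 2 over Q, and its unique nontrivial automorphism is sqrt(-948) ↦ -sqrt(-948). Hence Gal(Q(sqrt(-948))/Q) = Z/2Z.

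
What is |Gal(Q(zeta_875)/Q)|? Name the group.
|Gal(Q(zeta_875)/Q)| = phi(875) = 600; group ≅ (Z/875Z)^* ≅ Z/6Z × Z/100Z

The n-th cyclotomic polynomial Φ_875(x) is the minimal polynomial of zeta_875 over Q and has degree phi(875) = 600. So Q(zeta_875) is a degree-600 Galois extension with Galois group (Z/875Z)^*. By CRT, (Z/875Z)^* ≅ (Z/125Z)^* × (Z/7Z)^*. Each prime-power unit group is (Z/125Z)^* ≅ Z/100Z; (Z/7Z)^* ≅ Z/6Z. Hence Gal(Q(zeta_875)/Q) ≅ Z/6Z × Z/100Z.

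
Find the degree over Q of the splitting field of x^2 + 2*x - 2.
[K:Q] = 2

The discriminant of x^2 + (2)*x + (-2) is b^2 - 4c = 4 - (-8) = 12. Since 12 is not a perfect square in Q, the polynomial is irreducible over Q. Its two roots generate a degree-2 extension, so [K:Q] = 2.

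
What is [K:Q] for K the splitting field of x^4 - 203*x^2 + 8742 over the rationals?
[K:Q] = 4

f factors as (x^2 - 62)(x^2 - 141); the splitting field is K = Q(sqrt(62), sqrt(141)). Since 62, 141, and 8742 are all non-squares in Q, the three subfields Q(sqrt(62)), Q(sqrt(141)), Q(sqrt(8742)) are distinct degree-2 extensions, so [K:Q] = 4 (Klein four Galois group).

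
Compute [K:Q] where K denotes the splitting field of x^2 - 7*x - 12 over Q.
[K:Q] = 2

The discriminant of x^2 + (-7)*x + (-12) is b^2 - 4c = 49 - (-48) = 97. Since 97 is not a perfect square in Q, the polynomial is irreducible over Q. Its two roots generate a degree-2 extension, so [K:Q] = 2.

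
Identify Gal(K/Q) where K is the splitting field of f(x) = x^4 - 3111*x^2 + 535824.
Gal(K/Q) = Z/2Z (cyclic of order 2)

f factors as (x^2 - 2928)(x^2 - 183), so the splitting field is K = Q(sqrt(2928), sqrt(183)). The squarefree part of 2928 is 183 and the squarefree part of 183 is also 183, so sqrt(2928) and sqrt(183) are both rational multiples of sqrt(183). Hence Q(sqrt(2928)) = Q(sqrt(183)) = Q(sqrt(183)), and the splitting field collapses to a single degree-2 extension with Galois group Z/2Z.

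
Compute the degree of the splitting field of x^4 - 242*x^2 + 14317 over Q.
[K:Q] = 4

f factors as (x^2 - 139)(x^2 - 103); the splitting field is K = Q(sqrt(139), sqrt(103)). Since 139, 103, and 14317 are all non-squares in Q, the three subfields Q(sqrt(139)), Q(sqrt(103)), Q(sqrt(14317)) are distinct degree-2 extensions, so [K:Q] = 4 (Klein four Galois group).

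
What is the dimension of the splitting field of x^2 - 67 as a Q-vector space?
[K:Q] = 2

The polynomial x^2 - 67 is irreducible over Q since 67 is not a perfect square. Its splitting field is Q(sqrt(67)), which has degree 2 over Q.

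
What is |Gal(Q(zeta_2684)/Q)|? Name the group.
|Gal(Q(zeta_2684)/Q)| = phi(2684) = 1200; group ≅ (Z/2684Z)^* ≅ Z/2Z × Z/10Z × Z/60Z

The n-th cyclotomic polynomial Φ_2684(x) is the minimal polynomial of zeta_2684 over Q and has degree phi(2684) = 1200. So Q(zeta_2684) is a degree-1200 Galois extension with Galois group (Z/2684Z)^*. By CRT, (Z/2684Z)^* ≅ (Z/4Z)^* × (Z/11Z)^* × (Z/61Z)^*. Each prime-power unit group is (Z/4Z)^* ≅ Z/2Z; (Z/11Z)^* ≅ Z/10Z; (Z/61Z)^* ≅ Z/60Z. Hence Gal(Q(zeta_2684)/Q) ≅ Z/2Z × Z/10Z × Z/60Z.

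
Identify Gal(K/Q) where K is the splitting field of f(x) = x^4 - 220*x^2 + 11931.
Gal(K/Q) = V_4 (Klein four-group, Z/2Z × Z/2Z)

f factors as (x^2 - 123)(x^2 - 97), so the splitting field is K = Q(sqrt(123), sqrt(97)). The elements 123, 97, 11931 are all non-squares in Q, so sqrt(123) and sqrt(97) generate independent quadratic extensions. Thus [K:Q] = 4 and Gal(K/Q) is generated by the two order-2 automorphisms sqrt(123) ↦ -sqrt(123) and sqrt(97) ↦ -sqrt(97), giving V_4.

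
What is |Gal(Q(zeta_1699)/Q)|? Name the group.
|Gal(Q(zeta_1699)/Q)| = phi(1699) = 1698; group ≅ (Z/1699Z)^* ≅ Z/1698Z

The n-th cyclotomic polynomial Φ_1699(x) is the minimal polynomial of zeta_1699 over Q and has degree phi(1699) = 1698. So Q(zeta_1699) is a degree-1698 Galois extension with Galois group (Z/1699Z)^*. (Z/1699Z)^* is cyclic since 1699 is an odd prime power (or 4). Hence Gal(Q(zeta_1699)/Q) ≅ Z/1698Z.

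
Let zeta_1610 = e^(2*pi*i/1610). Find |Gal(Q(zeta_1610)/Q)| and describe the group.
|Gal(Q(zeta_1610)/Q)| = phi(1610) = 528; group ≅ (Z/1610Z)^* ≅ Z/4Z × Z/6Z × Z/22Z

The n-th cyclotomic polynomial Φ_1610(x) is the minimal polynomial of zeta_1610 over Q and has degree phi(1610) = 528. So Q(zeta_1610) is a degree-528 Galois extension with Galois group (Z/1610Z)^*. By CRT, (Z/1610Z)^* ≅ (Z/2Z)^* × (Z/5Z)^* × (Z/7Z)^* × (Z/23Z)^*. Each prime-power unit group is (Z/2Z)^* ≅ trivial group (order 1); (Z/5Z)^* ≅ Z/4Z; (Z/7Z)^* ≅ Z/6Z; (Z/23Z)^* ≅ Z/22Z. Hence Gal(Q(zeta_1610)/Q) ≅ Z/4Z × Z/6Z × Z/22Z.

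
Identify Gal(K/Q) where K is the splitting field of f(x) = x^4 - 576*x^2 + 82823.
Gal(K/Q) = V_4 (Klein four-group, Z/2Z × Z/2Z)

f factors as (x^2 - 277)(x^2 - 299), so the splitting field is K = Q(sqrt(277), sqrt(299)). The elements 277, 299, 82823 are all non-squares in Q, so sqrt(277) and sqrt(299) generate independent quadratic extensions. Thus [K:Q] = 4 and Gal(K/Q) is generated by the two order-2 automorphisms sqrt(277) ↦ -sqrt(277) and sqrt(299) ↦ -sqrt(299), giving V_4.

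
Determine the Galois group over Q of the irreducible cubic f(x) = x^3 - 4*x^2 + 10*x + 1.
Gal(K/Q) = S_3 (symmetric group of order 6)

Compute the discriminant of x^3 + (-4)*x^2 + (10)*x + (1): Δ = -2891. Since Δ is not a rational square, the Galois group is not contained in A_3; it must be the full S_3 (irreducibility of the cubic rules out anything smaller).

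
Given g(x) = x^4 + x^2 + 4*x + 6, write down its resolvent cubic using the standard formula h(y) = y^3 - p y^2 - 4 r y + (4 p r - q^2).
h(y) = y^3 - y^2 - 24*y + 8

Identify coefficients: p = 1, q = 4, r = 6.
Plug into h(y) = y^3 - p y^2 - 4 r y + (4 p r - q^2):
  h(y) = y^3 - (1) y^2 - 4*(6) y + (4*(1)*(6) - (4)^2)
       = y^3 + (-1) y^2 + (-24) y + (8).
Simplifying: h(y) = y^3 - y^2 - 24*y + 8.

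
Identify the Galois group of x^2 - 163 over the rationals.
Gal(K/Q) = Z/2Z (cyclic of order 2)

x^2 - 163 is irreducible over Q since 163 is not a rational square. The splitting field Q(sqrt(163)) has degree 2 over Q, and its unique nontrivial automorphism is sqrt(163) ↦ -sqrt(163). Hence Gal(Q(sqrt(163))/Q) = Z/2Z.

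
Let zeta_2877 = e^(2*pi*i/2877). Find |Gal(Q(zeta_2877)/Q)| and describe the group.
|Gal(Q(zeta_2877)/Q)| = phi(2877) = 1632; group ≅ (Z/2877Z)^* ≅ Z/2Z × Z/6Z × Z/136Z

The n-th cyclotomic polynomial Φ_2877(x) is the minimal polynomial of zeta_2877 over Q and has degree phi(2877) = 1632. So Q(zeta_2877) is a degree-1632 Galois extension with Galois group (Z/2877Z)^*. By CRT, (Z/2877Z)^* ≅ (Z/3Z)^* × (Z/7Z)^* × (Z/137Z)^*. Each prime-power unit group is (Z/3Z)^* ≅ Z/2Z; (Z/7Z)^* ≅ Z/6Z; (Z/137Z)^* ≅ Z/136Z. Hence Gal(Q(zeta_2877)/Q) ≅ Z/2Z × Z/6Z × Z/136Z.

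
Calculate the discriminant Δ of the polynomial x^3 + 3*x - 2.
Δ = -216

For a depressed cubic x^3 + p x + q the discriminant is Δ = -4 p^3 - 27 q^2 = -4*(3)^3 - 27*(-2)^2 = -108 - 108 = -216.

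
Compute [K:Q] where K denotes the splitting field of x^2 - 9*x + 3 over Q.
[K:Q] = 2

The discriminant of x^2 + (-9)*x + (3) is b^2 - 4c = 81 - (12) = 69. Since 69 is not a perfect square in Q, the polynomial is irreducible over Q. Its two roots generate a degree-2 extension, so [K:Q] = 2.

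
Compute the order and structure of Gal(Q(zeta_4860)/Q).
|Gal(Q(zeta_4860)/Q)| = phi(4860) = 1296; group ≅ (Z/4860Z)^* ≅ Z/2Z × Z/4Z × Z/162Z

The n-th cyclotomic polynomial Φ_4860(x) is the minimal polynomial of zeta_4860 over Q and has degree phi(4860) = 1296. So Q(zeta_4860) is a degree-1296 Galois extension with Galois group (Z/4860Z)^*. By CRT, (Z/4860Z)^* ≅ (Z/4Z)^* × (Z/243Z)^* × (Z/5Z)^*. Each prime-power unit group is (Z/4Z)^* ≅ Z/2Z; (Z/243Z)^* ≅ Z/162Z; (Z/5Z)^* ≅ Z/4Z. Hence Gal(Q(zeta_4860)/Q) ≅ Z/2Z × Z/4Z × Z/162Z.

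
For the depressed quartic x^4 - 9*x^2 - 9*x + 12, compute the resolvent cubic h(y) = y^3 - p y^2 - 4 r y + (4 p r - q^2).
h(y) = y^3 + 9*y^2 - 48*y - 513

Identify coefficients: p = -9, q = -9, r = 12.
Plug into h(y) = y^3 - p y^2 - 4 r y + (4 p r - q^2):
  h(y) = y^3 - (-9) y^2 - 4*(12) y + (4*(-9)*(12) - (-9)^2)
       = y^3 + (9) y^2 + (-48) y + (-513).
Simplifying: h(y) = y^3 + 9*y^2 - 48*y - 513.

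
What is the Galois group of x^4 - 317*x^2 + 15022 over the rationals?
Gal(K/Q) = V_4 (Klein four-group, Z/2Z × Z/2Z)

f factors as (x^2 - 58)(x^2 - 259), so the splitting field is K = Q(sqrt(58), sqrt(259)). The elements 58, 259, 15022 are all non-squares in Q, so sqrt(58) and sqrt(259) generate independent quadratic extensions. Thus [K:Q] = 4 and Gal(K/Q) is generated by the two order-2 automorphisms sqrt(58) ↦ -sqrt(58) and sqrt(259) ↦ -sqrt(259), giving V_4.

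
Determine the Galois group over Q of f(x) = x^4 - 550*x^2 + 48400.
Gal(K/Q) = Z/2Z (cyclic of order 2)

f factors as (x^2 - 440)(x^2 - 110), so the splitting field is K = Q(sqrt(440), sqrt(110)). The squarefree part of 440 is 110 and the squarefree part of 110 is also 110, so sqrt(440) and sqrt(110) are both rational multiples of sqrt(110). Hence Q(sqrt(440)) = Q(sqrt(110)) = Q(sqrt(110)), and the splitting field collapses to a single degree-2 extension with Galois group Z/2Z.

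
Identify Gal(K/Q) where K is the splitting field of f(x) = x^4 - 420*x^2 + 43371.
Gal(K/Q) = V_4 (Klein four-group, Z/2Z × Z/2Z)

f factors as (x^2 - 183)(x^2 - 237), so the splitting field is K = Q(sqrt(183), sqrt(237)). The elements 183, 237, 43371 are all non-squares in Q, so sqrt(183) and sqrt(237) generate independent quadratic extensions. Thus [K:Q] = 4 and Gal(K/Q) is generated by the two order-2 automorphisms sqrt(183) ↦ -sqrt(183) and sqrt(237) ↦ -sqrt(237), giving V_4.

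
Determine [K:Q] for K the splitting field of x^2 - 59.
[K:Q] = 2

The polynomial x^2 - 59 is irreducible over Q since 59 is not a perfect square. Its splitting field is Q(sqrt(59)), which has degree 2 over Q.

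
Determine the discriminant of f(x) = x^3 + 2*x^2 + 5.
Δ = -835

For x^3 + a x^2 + b x + c the discriminant is Δ = 18 a b c - 4 a^3 c + a^2 b^2 - 4 b^3 - 27 c^2.
Plug a = 2, b = 0, c = 5:
  18*(2)*(0)*(5) - 4*(2)^3*(5) + (2)^2*(0)^2 - 4*(0)^3 - 27*(5)^2
  = 0 + (-160) + 0 + (0) + (-675)
  = -835.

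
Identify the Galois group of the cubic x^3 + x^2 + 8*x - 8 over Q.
Gal(K/Q) = S_3 (symmetric group of order 6)

Compute the discriminant of x^3 + (1)*x^2 + (8)*x + (-8): Δ = -4832. Since Δ is not a rational square, the Galois group is not contained in A_3; it must be the full S_3 (irreducibility of the cubic rules out anything smaller).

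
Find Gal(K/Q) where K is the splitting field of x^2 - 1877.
Gal(K/Q) = Z/2Z (cyclic of order 2)

x^2 - 1877 is irreducible over Q since 1877 is not a rational square. The splitting field Q(sqrt(1877)) has degree 2 over Q, and its unique nontrivial automorphism is sqrt(1877) ↦ -sqrt(1877). Hence Gal(Q(sqrt(1877))/Q) = Z/2Z.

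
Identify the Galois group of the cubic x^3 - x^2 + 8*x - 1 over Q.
Gal(K/Q) = S_3 (symmetric group of order 6)

Compute the discriminant of x^3 + (-1)*x^2 + (8)*x + (-1): Δ = -1871. Since Δ is not a rational square, the Galois group is not contained in A_3; it must be the full S_3 (irreducibility of the cubic rules out anything smaller).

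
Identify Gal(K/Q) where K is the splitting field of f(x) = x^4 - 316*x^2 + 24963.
Gal(K/Q) = V_4 (Klein four-group, Z/2Z × Z/2Z)

f factors as (x^2 - 159)(x^2 - 157), so the splitting field is K = Q(sqrt(159), sqrt(157)). The elements 159, 157, 24963 are all non-squares in Q, so sqrt(159) and sqrt(157) generate independent quadratic extensions. Thus [K:Q] = 4 and Gal(K/Q) is generated by the two order-2 automorphisms sqrt(159) ↦ -sqrt(159) and sqrt(157) ↦ -sqrt(157), giving V_4.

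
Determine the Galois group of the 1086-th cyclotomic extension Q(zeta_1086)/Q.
|Gal(Q(zeta_1086)/Q)| = phi(1086) = 360; group ≅ (Z/1086Z)^* ≅ Z/2Z × Z/180Z

The n-th cyclotomic polynomial Φ_1086(x) is the minimal polynomial of zeta_1086 over Q and has degree phi(1086) = 360. So Q(zeta_1086) is a degree-360 Galois extension with Galois group (Z/1086Z)^*. By CRT, (Z/1086Z)^* ≅ (Z/2Z)^* × (Z/3Z)^* × (Z/181Z)^*. Each prime-power unit group is (Z/2Z)^* ≅ trivial group (order 1); (Z/3Z)^* ≅ Z/2Z; (Z/181Z)^* ≅ Z/180Z. Hence Gal(Q(zeta_1086)/Q) ≅ Z/2Z × Z/180Z.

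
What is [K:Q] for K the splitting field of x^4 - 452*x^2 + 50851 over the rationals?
[K:Q] = 4

f factors as (x^2 - 241)(x^2 - 211); the splitting field is K = Q(sqrt(241), sqrt(211)). Since 241, 211, and 50851 are all non-squares in Q, the three subfields Q(sqrt(241)), Q(sqrt(211)), Q(sqrt(50851)) are distinct degree-2 extensions, so [K:Q] = 4 (Klein four Galois group).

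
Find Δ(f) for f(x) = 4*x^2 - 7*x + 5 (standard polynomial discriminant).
Δ = -31

For a quadratic a x^2 + b x + c the discriminant is Δ = b^2 - 4ac = (-7)^2 - 4*(4)*(5) = 49 - (80) = -31.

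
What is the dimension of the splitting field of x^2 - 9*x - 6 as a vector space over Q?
[K:Q] = 2

The discriminant of x^2 + (-9)*x + (-6) is b^2 - 4c = 81 - (-24) = 105. Since 105 is not a perfect square in Q, the polynomial is irreducible over Q. Its two roots generate a degree-2 extension, so [K:Q] = 2.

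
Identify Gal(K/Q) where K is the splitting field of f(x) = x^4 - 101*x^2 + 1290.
Gal(K/Q) = V_4 (Klein four-group, Z/2Z × Z/2Z)

f factors as (x^2 - 15)(x^2 - 86), so the splitting field is K = Q(sqrt(15), sqrt(86)). The elements 15, 86, 1290 are all non-squares in Q, so sqrt(15) and sqrt(86) generate independent quadratic extensions. Thus [K:Q] = 4 and Gal(K/Q) is generated by the two order-2 automorphisms sqrt(15) ↦ -sqrt(15) and sqrt(86) ↦ -sqrt(86), giving V_4.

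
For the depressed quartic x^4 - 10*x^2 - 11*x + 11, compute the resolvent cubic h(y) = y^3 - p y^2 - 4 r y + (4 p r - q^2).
h(y) = y^3 + 10*y^2 - 44*y - 561

Identify coefficients: p = -10, q = -11, r = 11.
Plug into h(y) = y^3 - p y^2 - 4 r y + (4 p r - q^2):
  h(y) = y^3 - (-10) y^2 - 4*(11) y + (4*(-10)*(11) - (-11)^2)
       = y^3 + (10) y^2 + (-44) y + (-561).
Simplifying: h(y) = y^3 + 10*y^2 - 44*y - 561.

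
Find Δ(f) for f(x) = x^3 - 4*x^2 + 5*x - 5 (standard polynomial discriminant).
Δ = -255

For x^3 + a x^2 + b x + c the discriminant is Δ = 18 a b c - 4 a^3 c + a^2 b^2 - 4 b^3 - 27 c^2.
Plug a = -4, b = 5, c = -5:
  18*(-4)*(5)*(-5) - 4*(-4)^3*(-5) + (-4)^2*(5)^2 - 4*(5)^3 - 27*(-5)^2
  = 1800 + (-1280) + 400 + (-500) + (-675)
  = -255.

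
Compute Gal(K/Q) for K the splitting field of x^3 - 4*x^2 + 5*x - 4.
Gal(K/Q) = S_3 (symmetric group of order 6)

Compute the discriminant of x^3 + (-4)*x^2 + (5)*x + (-4): Δ = -116. Since Δ is not a rational square, the Galois group is not contained in A_3; it must be the full S_3 (irreducibility of the cubic rules out anything smaller).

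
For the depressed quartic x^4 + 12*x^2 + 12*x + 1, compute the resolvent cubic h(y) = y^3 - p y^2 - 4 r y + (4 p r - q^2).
h(y) = y^3 - 12*y^2 - 4*y - 96

Identify coefficients: p = 12, q = 12, r = 1.
Plug into h(y) = y^3 - p y^2 - 4 r y + (4 p r - q^2):
  h(y) = y^3 - (12) y^2 - 4*(1) y + (4*(12)*(1) - (12)^2)
       = y^3 + (-12) y^2 + (-4) y + (-96).
Simplifying: h(y) = y^3 - 12*y^2 - 4*y - 96.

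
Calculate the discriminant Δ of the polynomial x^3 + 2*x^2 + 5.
Δ = -835

For x^3 + a x^2 + b x + c the discriminant is Δ = 18 a b c - 4 a^3 c + a^2 b^2 - 4 b^3 - 27 c^2.
Plug a = 2, b = 0, c = 5:
  18*(2)*(0)*(5) - 4*(2)^3*(5) + (2)^2*(0)^2 - 4*(0)^3 - 27*(5)^2
  = 0 + (-160) + 0 + (0) + (-675)
  = -835.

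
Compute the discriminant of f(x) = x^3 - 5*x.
Δ = 500

For a depressed cubic x^3 + p x + q the discriminant is Δ = -4 p^3 - 27 q^2 = -4*(-5)^3 - 27*(0)^2 = 500 - 0 = 500.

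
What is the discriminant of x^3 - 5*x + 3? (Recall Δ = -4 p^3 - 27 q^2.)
Δ = 257

For a depressed cubic x^3 + p x + q the discriminant is Δ = -4 p^3 - 27 q^2 = -4*(-5)^3 - 27*(3)^2 = 500 - 243 = 257.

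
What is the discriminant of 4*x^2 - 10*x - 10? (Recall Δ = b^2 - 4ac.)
Δ = 260

For a quadratic a x^2 + b x + c the discriminant is Δ = b^2 - 4ac = (-10)^2 - 4*(4)*(-10) = 100 - (-160) = 260.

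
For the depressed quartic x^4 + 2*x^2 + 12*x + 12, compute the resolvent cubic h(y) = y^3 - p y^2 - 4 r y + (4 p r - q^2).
h(y) = y^3 - 2*y^2 - 48*y - 48

Identify coefficients: p = 2, q = 12, r = 12.
Plug into h(y) = y^3 - p y^2 - 4 r y + (4 p r - q^2):
  h(y) = y^3 - (2) y^2 - 4*(12) y + (4*(2)*(12) - (12)^2)
       = y^3 + (-2) y^2 + (-48) y + (-48).
Simplifying: h(y) = y^3 - 2*y^2 - 48*y - 48.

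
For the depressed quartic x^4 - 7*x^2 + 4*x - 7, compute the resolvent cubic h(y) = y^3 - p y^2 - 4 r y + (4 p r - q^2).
h(y) = y^3 + 7*y^2 + 28*y + 180

Identify coefficients: p = -7, q = 4, r = -7.
Plug into h(y) = y^3 - p y^2 - 4 r y + (4 p r - q^2):
  h(y) = y^3 - (-7) y^2 - 4*(-7) y + (4*(-7)*(-7) - (4)^2)
       = y^3 + (7) y^2 + (28) y + (180).
Simplifying: h(y) = y^3 + 7*y^2 + 28*y + 180.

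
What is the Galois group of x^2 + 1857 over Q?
Gal(K/Q) = Z/2Z (cyclic of order 2)

x^2 + 1857 is irreducible over Q since -1857 is not a rational square. The splitting field Q(sqrt(-1857)) has degree 2 over Q, and its unique nontrivial automorphism is sqrt(-1857) ↦ -sqrt(-1857). Hence Gal(Q(sqrt(-1857))/Q) = Z/2Z.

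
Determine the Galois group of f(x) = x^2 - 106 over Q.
Gal(K/Q) = Z/2Z (cyclic of order 2)

x^2 - 106 is irreducible over Q since 106 is not a rational square. The splitting field Q(sqrt(106)) has degree 2 over Q, and its unique nontrivial automorphism is sqrt(106) ↦ -sqrt(106). Hence Gal(Q(sqrt(106))/Q) = Z/2Z.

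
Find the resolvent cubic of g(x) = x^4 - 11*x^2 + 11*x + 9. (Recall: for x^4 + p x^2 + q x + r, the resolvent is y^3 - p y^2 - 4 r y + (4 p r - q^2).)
h(y) = y^3 + 11*y^2 - 36*y - 517

Identify coefficients: p = -11, q = 11, r = 9.
Plug into h(y) = y^3 - p y^2 - 4 r y + (4 p r - q^2):
  h(y) = y^3 - (-11) y^2 - 4*(9) y + (4*(-11)*(9) - (11)^2)
       = y^3 + (11) y^2 + (-36) y + (-517).
Simplifying: h(y) = y^3 + 11*y^2 - 36*y - 517.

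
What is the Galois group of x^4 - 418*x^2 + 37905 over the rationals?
Gal(K/Q) = V_4 (Klein four-group, Z/2Z × Z/2Z)

f factors as (x^2 - 133)(x^2 - 285), so the splitting field is K = Q(sqrt(133), sqrt(285)). The elements 133, 285, 37905 are all non-squares in Q, so sqrt(133) and sqrt(285) generate independent quadratic extensions. Thus [K:Q] = 4 and Gal(K/Q) is generated by the two order-2 automorphisms sqrt(133) ↦ -sqrt(133) and sqrt(285) ↦ -sqrt(285), giving V_4.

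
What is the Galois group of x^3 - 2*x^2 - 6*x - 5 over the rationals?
Gal(K/Q) = S_3 (symmetric group of order 6)

Compute the discriminant of x^3 + (-2)*x^2 + (-6)*x + (-5): Δ = -907. Since Δ is not a rational square, the Galois group is not contained in A_3; it must be the full S_3 (irreducibility of the cubic rules out anything smaller).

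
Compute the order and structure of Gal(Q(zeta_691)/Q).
|Gal(Q(zeta_691)/Q)| = phi(691) = 690; group ≅ (Z/691Z)^* ≅ Z/690Z

The n-th cyclotomic polynomial Φ_691(x) is the minimal polynomial of zeta_691 over Q and has degree phi(691) = 690. So Q(zeta_691) is a degree-690 Galois extension with Galois group (Z/691Z)^*. (Z/691Z)^* is cyclic since 691 is an odd prime power (or 4). Hence Gal(Q(zeta_691)/Q) ≅ Z/690Z.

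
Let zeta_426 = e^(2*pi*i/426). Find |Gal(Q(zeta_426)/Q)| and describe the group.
|Gal(Q(zeta_426)/Q)| = phi(426) = 140; group ≅ (Z/426Z)^* ≅ Z/2Z × Z/70Z

The n-th cyclotomic polynomial Φ_426(x) is the minimal polynomial of zeta_426 over Q and has degree phi(426) = 140. So Q(zeta_426) is a degree-140 Galois extension with Galois group (Z/426Z)^*. By CRT, (Z/426Z)^* ≅ (Z/2Z)^* × (Z/3Z)^* × (Z/71Z)^*. Each prime-power unit group is (Z/2Z)^* ≅ trivial group (order 1); (Z/3Z)^* ≅ Z/2Z; (Z/71Z)^* ≅ Z/70Z. Hence Gal(Q(zeta_426)/Q) ≅ Z/2Z × Z/70Z.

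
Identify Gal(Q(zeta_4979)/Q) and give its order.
|Gal(Q(zeta_4979)/Q)| = phi(4979) = 4584; group ≅ (Z/4979Z)^* ≅ Z/12Z × Z/382Z

The n-th cyclotomic polynomial Φ_4979(x) is the minimal polynomial of zeta_4979 over Q and has degree phi(4979) = 4584. So Q(zeta_4979) is a degree-4584 Galois extension with Galois group (Z/4979Z)^*. By CRT, (Z/4979Z)^* ≅ (Z/13Z)^* × (Z/383Z)^*. Each prime-power unit group is (Z/13Z)^* ≅ Z/12Z; (Z/383Z)^* ≅ Z/382Z. Hence Gal(Q(zeta_4979)/Q) ≅ Z/12Z × Z/382Z.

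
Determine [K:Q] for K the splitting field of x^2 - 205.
[K:Q] = 2

The polynomial x^2 - 205 is irreducible over Q since 205 is not a perfect square. Its splitting field is Q(sqrt(205)), which has degree 2 over Q.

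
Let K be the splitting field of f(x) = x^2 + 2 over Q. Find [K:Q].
[K:Q] = 2

The discriminant of x^2 + (0)*x + (2) is b^2 - 4c = 0 - (8) = -8. Since -8 is not a perfect square in Q, the polynomial is irreducible over Q. Its two roots generate a degree-2 extension, so [K:Q] = 2.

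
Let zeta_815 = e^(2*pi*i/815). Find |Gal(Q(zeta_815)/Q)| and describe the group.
|Gal(Q(zeta_815)/Q)| = phi(815) = 648; group ≅ (Z/815Z)^* ≅ Z/4Z × Z/162Z

The n-th cyclotomic polynomial Φ_815(x) is the minimal polynomial of zeta_815 over Q and has degree phi(815) = 648. So Q(zeta_815) is a degree-648 Galois extension with Galois group (Z/815Z)^*. By CRT, (Z/815Z)^* ≅ (Z/5Z)^* × (Z/163Z)^*. Each prime-power unit group is (Z/5Z)^* ≅ Z/4Z; (Z/163Z)^* ≅ Z/162Z. Hence Gal(Q(zeta_815)/Q) ≅ Z/4Z × Z/162Z.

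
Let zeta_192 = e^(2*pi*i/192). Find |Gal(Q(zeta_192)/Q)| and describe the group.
|Gal(Q(zeta_192)/Q)| = phi(192) = 64; group ≅ (Z/192Z)^* ≅ Z/2Z × Z/2Z × Z/16Z

The n-th cyclotomic polynomial Φ_192(x) is the minimal polynomial of zeta_192 over Q and has degree phi(192) = 64. So Q(zeta_192) is a degree-64 Galois extension with Galois group (Z/192Z)^*. By CRT, (Z/192Z)^* ≅ (Z/64Z)^* × (Z/3Z)^*. Each prime-power unit group is (Z/64Z)^* ≅ Z/2Z × Z/16Z; (Z/3Z)^* ≅ Z/2Z. Hence Gal(Q(zeta_192)/Q) ≅ Z/2Z × Z/2Z × Z/16Z.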